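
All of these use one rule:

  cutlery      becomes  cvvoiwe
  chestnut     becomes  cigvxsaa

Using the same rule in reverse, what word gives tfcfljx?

teacher

In cutlery: c→c is +0, u→v is +1, t→v is +2, l→o is +3 — the shift increases by 1 each position. Each letter shifts forward by its position index (0, 1, 2, …) — the shift grows by one for each successive letter.
Reversing it on tfcfljx: t−0=t, f−1=e, c−2=a, f−3=c, l−4=h, j−5=e, x−6=r.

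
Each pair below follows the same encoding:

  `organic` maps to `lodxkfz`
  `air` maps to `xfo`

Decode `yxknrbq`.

banquet

Compare letters: o→l is +23, r→o is +23, g→d is +23 — a constant shift. Every letter moves 23 places later in the alphabet, wrapping around z→a.
Reversing it on yxknrbq: y−23=b, x−23=a, k−23=n, n−23=q, r−23=u, b−23=e, q−23=t.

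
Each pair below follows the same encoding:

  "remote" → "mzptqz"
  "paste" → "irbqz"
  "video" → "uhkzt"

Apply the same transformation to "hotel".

stqza

r(17)→m(12) and e(4)→z(25) fit y≡15x+17 (mod 26); the inverse of 15 mod 26 is 7. Treating letters as 0–25, the rule is x ↦ 15x + 17 (mod 26).
Applying it to hotel: h(7)→15·7+17≡18=s; o(14)→15·14+17≡19=t; t(19)→15·19+17≡16=q; e(4)→15·4+17≡25=z; l(11)→15·11+17≡0=a (all mod 26).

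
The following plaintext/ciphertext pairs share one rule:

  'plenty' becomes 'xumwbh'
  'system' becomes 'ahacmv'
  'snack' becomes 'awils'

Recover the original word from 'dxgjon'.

It's a Vigenère-style cipher with numeric key [8,9]: position i shifts by key[i mod 2].
Undoing it on dxgjon: d−8=v, x−9=o, g−8=y, j−9=a, o−8=g, n−9=e.

voyage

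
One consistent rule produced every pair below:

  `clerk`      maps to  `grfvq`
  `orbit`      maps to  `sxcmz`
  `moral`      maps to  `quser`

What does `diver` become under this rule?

Shifts by position in clerk: pos 0: c→g (+4), pos 1: l→r (+6), pos 2: e→f (+1), pos 3: r→v (+4), pos 4: k→q (+6) — repeating every 3. It's a Vigenère-style cipher with numeric key [4,6,1]: position i shifts by key[i mod 3].
For diver: d+4=h, i+6=o, v+1=w, e+4=i, r+6=x.

howix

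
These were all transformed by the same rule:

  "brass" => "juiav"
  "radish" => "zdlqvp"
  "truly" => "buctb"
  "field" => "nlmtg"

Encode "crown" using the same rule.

The shifts repeat in a cycle of length 3: positions 0,1,… shift by +8, +3, +8, then the pattern repeats.
On crown: c+8=k, r+3=u, o+8=w, w+8=e, n+3=q.

kuweq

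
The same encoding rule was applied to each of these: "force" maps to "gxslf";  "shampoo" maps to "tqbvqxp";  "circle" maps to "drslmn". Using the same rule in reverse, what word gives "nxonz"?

money

Shifts by position in force: pos 0: f→g (+1), pos 1: o→x (+9), pos 2: r→s (+1), pos 3: c→l (+9) — repeating every 2. It's a Vigenère-style cipher with numeric key [1,9]: position i shifts by key[i mod 2].
Decoding nxonz: n−1=m, x−9=o, o−1=n, n−9=e, z−1=y.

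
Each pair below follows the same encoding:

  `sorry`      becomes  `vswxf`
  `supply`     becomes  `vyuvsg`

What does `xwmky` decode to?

usher

In sorry: s→v is +3, o→s is +4, r→w is +5, r→x is +6 — the shift increases by 1 each position. Letter i (0-indexed) is shifted by i+3, so successive shifts are 3, 4, 5, ….
Decoding xwmky: x−3=u, w−4=s, m−5=h, k−6=e, y−7=r.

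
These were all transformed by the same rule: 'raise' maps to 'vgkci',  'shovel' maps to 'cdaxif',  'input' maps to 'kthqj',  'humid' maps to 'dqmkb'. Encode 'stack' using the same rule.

r(17)→v(21) and a(0)→g(6) fit y≡7x+6 (mod 26); the inverse of 7 mod 26 is 15. This is an affine cipher: with a=0,…,z=25, each position x becomes (7x+6) mod 26.
On stack: s(18)→7·18+6≡2=c; t(19)→7·19+6≡9=j; a(0)→7·0+6≡6=g; c(2)→7·2+6≡20=u; k(10)→7·10+6≡24=y (all mod 26).

cjguy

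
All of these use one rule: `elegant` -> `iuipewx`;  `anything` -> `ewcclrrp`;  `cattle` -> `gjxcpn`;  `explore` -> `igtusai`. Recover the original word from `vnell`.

Shifts by position in elegant: pos 0: e→i (+4), pos 1: l→u (+9), pos 2: e→i (+4), pos 3: g→p (+9) — repeating every 2. It's a Vigenère-style cipher with numeric key [4,9]: position i shifts by key[i mod 2].
Reversing it on vnell: v−4=r, n−9=e, e−4=a, l−9=c, l−4=h.

reach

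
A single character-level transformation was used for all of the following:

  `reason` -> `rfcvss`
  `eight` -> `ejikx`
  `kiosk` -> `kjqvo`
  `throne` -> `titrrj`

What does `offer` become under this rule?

In reason: r→r is +0, e→f is +1, a→c is +2, s→v is +3 — the shift increases by 1 each position. The shift increases by 1 at each position, starting from +0: 0, 1, 2, ….
On offer: o+0=o, f+1=g, f+2=h, e+3=h, r+4=v.

oghhv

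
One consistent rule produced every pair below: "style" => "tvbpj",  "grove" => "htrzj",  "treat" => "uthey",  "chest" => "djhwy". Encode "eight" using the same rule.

fkjly

In style: s→t is +1, t→v is +2, y→b is +3, l→p is +4 — the shift increases by 1 each position. Letter i (0-indexed) is shifted by i+1, so successive shifts are 1, 2, 3, ….
On eight: e+1=f, i+2=k, g+3=j, h+4=l, t+5=y.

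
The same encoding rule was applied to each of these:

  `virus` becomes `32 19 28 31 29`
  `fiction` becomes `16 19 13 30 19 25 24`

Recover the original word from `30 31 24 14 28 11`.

tundra

v is letter #22 and maps to 32: an offset of 10. Letters become their 1-based position plus 10 (so a→11, b→12, …).
Undoing it on 30 31 24 14 28 11: 30→(30−10)÷1=20=t, 31→(31−10)÷1=21=u, 24→(24−10)÷1=14=n, 14→(14−10)÷1=4=d, 28→(28−10)÷1=18=r, 11→(11−10)÷1=1=a.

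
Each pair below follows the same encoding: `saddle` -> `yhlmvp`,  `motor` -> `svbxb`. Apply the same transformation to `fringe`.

lyqwqp

In saddle: s→y is +6, a→h is +7, d→l is +8, d→m is +9 — the shift increases by 1 each position. The shift increases by 1 at each position, starting from +6: 6, 7, 8, ….
On fringe: f+6=l, r+7=y, i+8=q, n+9=w, g+10=q, e+11=p.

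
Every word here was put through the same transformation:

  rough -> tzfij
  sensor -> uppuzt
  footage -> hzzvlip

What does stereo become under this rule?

The shift depends on letter class: consonant r→t is +2, but vowel o→z is +11. The rule splits by letter class: vowels +11, consonants +2.
On stereo: s(cons)+2=u, t(cons)+2=v, e(vowel)+11=p, r(cons)+2=t, e(vowel)+11=p, o(vowel)+11=z.

uvptpz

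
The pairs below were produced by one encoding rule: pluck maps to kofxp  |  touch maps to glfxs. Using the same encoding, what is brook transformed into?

yillp

Each letter is replaced by its mirror in the alphabet: a↔z, b↔y, c↔x, and so on (the Atbash cipher).
On brook: b↔y, r↔i, o↔l, o↔l, k↔p.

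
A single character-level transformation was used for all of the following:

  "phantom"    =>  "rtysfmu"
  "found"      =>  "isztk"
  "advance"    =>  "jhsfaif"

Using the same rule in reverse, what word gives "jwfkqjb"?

The output letters match the input read backwards, each shifted +5: phantom reversed is motnahp. Read the word backwards and shift each letter +5.
Decoding jwfkqjb: shift back: j−5=e, w−5=r, f−5=a, k−5=f, q−5=l, j−5=e, b−5=w → eraflew; then reverse → welfare.

welfare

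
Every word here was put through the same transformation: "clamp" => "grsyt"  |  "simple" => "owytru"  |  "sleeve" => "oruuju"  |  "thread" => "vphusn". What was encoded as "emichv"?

yogurt

Treating letters as 0–25, the rule is x ↦ 7x + 18 (mod 26).
Decoding emichv: e(4)→15·(4−18)≡24=y; m(12)→15·(12−18)≡14=o; i(8)→15·(8−18)≡6=g; c(2)→15·(2−18)≡20=u; h(7)→15·(7−18)≡17=r; v(21)→15·(21−18)≡19=t (all mod 26).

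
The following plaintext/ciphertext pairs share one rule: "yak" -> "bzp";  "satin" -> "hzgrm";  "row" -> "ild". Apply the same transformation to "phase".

Each pair mirrors across the alphabet (y↔b, a↔z, k↔p): positions sum to 25. Each letter is replaced by its mirror in the alphabet: a↔z, b↔y, c↔x, and so on (the Atbash cipher).
On phase: p↔k, h↔s, a↔z, s↔h, e↔v.

kszhv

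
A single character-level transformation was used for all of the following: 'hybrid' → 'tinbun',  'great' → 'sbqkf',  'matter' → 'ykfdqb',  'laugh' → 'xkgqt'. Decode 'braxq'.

The shifts repeat in a cycle of length 2: positions 0,1,… shift by +12, +10, then the pattern repeats.
Decoding braxq: b−12=p, r−10=h, a−12=o, x−10=n, q−12=e.

phone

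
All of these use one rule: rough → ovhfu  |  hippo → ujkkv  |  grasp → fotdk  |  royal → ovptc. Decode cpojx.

r(17)→o(14) and o(14)→v(21) fit y≡15x+19 (mod 26); the inverse of 15 mod 26 is 7. Each letter's alphabet position (a=0..z=25) is mapped through 15·x+19 mod 26 — an affine cipher.
Reversing it on cpojx: c(2)→7·(2−19)≡11=l; p(15)→7·(15−19)≡24=y; o(14)→7·(14−19)≡17=r; j(9)→7·(9−19)≡8=i; x(23)→7·(23−19)≡2=c (all mod 26).

lyric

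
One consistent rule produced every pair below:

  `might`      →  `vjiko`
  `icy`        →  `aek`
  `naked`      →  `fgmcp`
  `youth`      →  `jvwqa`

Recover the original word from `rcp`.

nap

The output letters match the input read backwards, each shifted +2: might reversed is thgim. Read the word backwards and shift each letter +2.
Decoding rcp: shift back: r−2=p, c−2=a, p−2=n → pan; then reverse → nap.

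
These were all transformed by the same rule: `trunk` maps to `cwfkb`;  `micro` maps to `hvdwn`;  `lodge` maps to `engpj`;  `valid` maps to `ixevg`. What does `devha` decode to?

climb

Each letter's alphabet position (a=0..z=25) is mapped through 3·x+23 mod 26 — an affine cipher.
Decoding devha: d(3)→9·(3−23)≡2=c; e(4)→9·(4−23)≡11=l; v(21)→9·(21−23)≡8=i; h(7)→9·(7−23)≡12=m; a(0)→9·(0−23)≡1=b (all mod 26).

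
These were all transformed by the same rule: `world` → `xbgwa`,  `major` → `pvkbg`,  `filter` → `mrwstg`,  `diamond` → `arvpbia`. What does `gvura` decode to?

w(22)→x(23) and o(14)→b(1) fit y≡19x+21 (mod 26); the inverse of 19 mod 26 is 11. Treating letters as 0–25, the rule is x ↦ 19x + 21 (mod 26).
Undoing it on gvura: g(6)→11·(6−21)≡17=r; v(21)→11·(21−21)≡0=a; u(20)→11·(20−21)≡15=p; r(17)→11·(17−21)≡8=i; a(0)→11·(0−21)≡3=d (all mod 26).

rapid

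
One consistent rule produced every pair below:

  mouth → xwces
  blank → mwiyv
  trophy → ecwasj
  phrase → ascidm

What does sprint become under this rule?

dacqye

The shift depends on letter class: consonant m→x is +11, but vowel o→w is +8. The rule splits by letter class: vowels +8, consonants +11.
For sprint: s(cons)+11=d, p(cons)+11=a, r(cons)+11=c, i(vowel)+8=q, n(cons)+11=y, t(cons)+11=e.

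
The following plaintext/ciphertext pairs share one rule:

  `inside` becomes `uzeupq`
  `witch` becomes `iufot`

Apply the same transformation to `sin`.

euz

Each letter is shifted forward by 12 in the alphabet (a Caesar shift of +12).
For sin: s+12=e, i+12=u, n+12=z.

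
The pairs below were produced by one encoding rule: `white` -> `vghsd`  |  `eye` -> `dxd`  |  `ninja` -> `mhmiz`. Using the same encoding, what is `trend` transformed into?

sqdmc

Compare letters: w→v is +25, h→g is +25, i→h is +25 — a constant shift. Each letter is shifted forward by 25 in the alphabet (a Caesar shift of +25).
For trend: t+25=s, r+25=q, e+25=d, n+25=m, d+25=c.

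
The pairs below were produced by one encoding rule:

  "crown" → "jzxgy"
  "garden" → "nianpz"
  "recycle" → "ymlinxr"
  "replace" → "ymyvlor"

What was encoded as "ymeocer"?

reverse

In crown: c→j is +7, r→z is +8, o→x is +9, w→g is +10 — the shift increases by 1 each position. Letter i (0-indexed) is shifted by i+7, so successive shifts are 7, 8, 9, ….
Undoing it on ymeocer: y−7=r, m−8=e, e−9=v, o−10=e, c−11=r, e−12=s, r−13=e.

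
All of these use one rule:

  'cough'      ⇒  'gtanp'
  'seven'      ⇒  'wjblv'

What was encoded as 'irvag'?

In cough: c→g is +4, o→t is +5, u→a is +6, g→n is +7 — the shift increases by 1 each position. Letter i (0-indexed) is shifted by i+4, so successive shifts are 4, 5, 6, ….
Reversing it on irvag: i−4=e, r−5=m, v−6=p, a−7=t, g−8=y.

empty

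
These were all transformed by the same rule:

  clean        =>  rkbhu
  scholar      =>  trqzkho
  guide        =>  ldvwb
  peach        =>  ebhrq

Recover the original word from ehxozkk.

c(2)→r(17) and l(11)→k(10) fit y≡5x+7 (mod 26); the inverse of 5 mod 26 is 21. Each letter's alphabet position (a=0..z=25) is mapped through 5·x+7 mod 26 — an affine cipher.
Reversing it on ehxozkk: e(4)→21·(4−7)≡15=p; h(7)→21·(7−7)≡0=a; x(23)→21·(23−7)≡24=y; o(14)→21·(14−7)≡17=r; z(25)→21·(25−7)≡14=o; k(10)→21·(10−7)≡11=l; k(10)→21·(10−7)≡11=l (all mod 26).

payroll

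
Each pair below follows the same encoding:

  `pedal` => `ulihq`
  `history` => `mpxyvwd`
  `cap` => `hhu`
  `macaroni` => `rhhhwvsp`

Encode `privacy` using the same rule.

The shift depends on letter class: consonant p→u is +5, but vowel e→l is +7. Vowels shift forward by 7 and consonants shift forward by 5.
On privacy: p(cons)+5=u, r(cons)+5=w, i(vowel)+7=p, v(cons)+5=a, a(vowel)+7=h, c(cons)+5=h, y(cons)+5=d.

uwpahhd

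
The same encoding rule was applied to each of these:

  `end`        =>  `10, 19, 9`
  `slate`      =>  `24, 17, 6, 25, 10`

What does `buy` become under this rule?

e is letter #5 and maps to 10: an offset of 5. Each letter is replaced by its alphabet position (a=1..z=26) + 5.
Applying it to buy: b=2→7, u=21→26, y=25→30.

7, 26, 30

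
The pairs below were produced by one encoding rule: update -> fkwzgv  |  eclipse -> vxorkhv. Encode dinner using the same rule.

Each letter is replaced by its mirror in the alphabet: a↔z, b↔y, c↔x, and so on (the Atbash cipher).
For dinner: d↔w, i↔r, n↔m, n↔m, e↔v, r↔i.

wrmmvi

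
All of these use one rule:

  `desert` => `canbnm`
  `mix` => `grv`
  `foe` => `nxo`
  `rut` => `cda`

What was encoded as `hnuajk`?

The output letters match the input read backwards, each shifted +9: desert reversed is tresed. Read the word backwards and shift each letter +9.
Reversing it on hnuajk: shift back: h−9=y, n−9=e, u−9=l, a−9=r, j−9=a, k−9=b → yelrab; then reverse → barley.

barley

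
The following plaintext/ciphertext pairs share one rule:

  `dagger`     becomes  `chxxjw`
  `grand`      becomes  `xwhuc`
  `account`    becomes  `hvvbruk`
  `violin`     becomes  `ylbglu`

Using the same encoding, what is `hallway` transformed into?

ehggfht

d(3)→c(2) and a(0)→h(7) fit y≡7x+7 (mod 26); the inverse of 7 mod 26 is 15. Each letter's alphabet position (a=0..z=25) is mapped through 7·x+7 mod 26 — an affine cipher.
On hallway: h(7)→7·7+7≡4=e; a(0)→7·0+7≡7=h; l(11)→7·11+7≡6=g; l(11)→7·11+7≡6=g; w(22)→7·22+7≡5=f; a(0)→7·0+7≡7=h; y(24)→7·24+7≡19=t (all mod 26).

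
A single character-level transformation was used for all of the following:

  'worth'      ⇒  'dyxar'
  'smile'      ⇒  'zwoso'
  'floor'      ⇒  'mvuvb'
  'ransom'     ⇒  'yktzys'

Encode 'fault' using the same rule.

A repeating key of period 3 is used — shifts +7, +10, +6 over and over.
Applying it to fault: f+7=m, a+10=k, u+6=a, l+7=s, t+10=d.

mkasd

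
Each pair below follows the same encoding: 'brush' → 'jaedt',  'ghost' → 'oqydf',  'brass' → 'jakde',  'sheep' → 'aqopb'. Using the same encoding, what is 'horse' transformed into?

pxbdq

In brush: b→j is +8, r→a is +9, u→e is +10, s→d is +11 — the shift increases by 1 each position. Each letter shifts forward by (position + 8), i.e. 8, 9, 10, … — the shift grows by one for each successive letter.
Applying it to horse: h+8=p, o+9=x, r+10=b, s+11=d, e+12=q.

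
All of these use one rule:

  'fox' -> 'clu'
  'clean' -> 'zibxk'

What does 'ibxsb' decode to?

Compare letters: f→c is +23, o→l is +23, x→u is +23 — a constant shift. It's a constant shift of +23 (ROT23).
Undoing it on ibxsb: i−23=l, b−23=e, x−23=a, s−23=v, b−23=e.

leave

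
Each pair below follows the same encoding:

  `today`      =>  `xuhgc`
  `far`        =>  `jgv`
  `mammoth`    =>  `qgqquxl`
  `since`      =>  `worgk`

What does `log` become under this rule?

The shift depends on letter class: consonant t→x is +4, but vowel o→u is +6. Vowels shift forward by 6 and consonants shift forward by 4.
For log: l(cons)+4=p, o(vowel)+6=u, g(cons)+4=k.

puk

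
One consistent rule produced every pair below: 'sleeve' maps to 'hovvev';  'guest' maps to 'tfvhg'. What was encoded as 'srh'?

his

Each pair mirrors across the alphabet (s↔h, l↔o, e↔v): positions sum to 25. Letters are reflected about the middle of the alphabet (position → 25−position): Atbash.
Decoding srh: s↔h, r↔i, h↔s.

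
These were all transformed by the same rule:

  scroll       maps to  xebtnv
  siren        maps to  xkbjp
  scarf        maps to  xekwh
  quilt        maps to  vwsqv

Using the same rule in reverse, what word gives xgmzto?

Shifts by position in scroll: pos 0: s→x (+5), pos 1: c→e (+2), pos 2: r→b (+10), pos 3: o→t (+5), pos 4: l→n (+2), pos 5: l→v (+10) — repeating every 3. The shifts repeat in a cycle of length 3: positions 0,1,… shift by +5, +2, +10, then the pattern repeats.
Undoing it on xgmzto: x−5=s, g−2=e, m−10=c, z−5=u, t−2=r, o−10=e.

secure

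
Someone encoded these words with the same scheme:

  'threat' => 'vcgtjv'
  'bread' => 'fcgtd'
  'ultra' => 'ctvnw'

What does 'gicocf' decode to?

The output letters match the input read backwards, each shifted +2: threat reversed is taerht. Two steps: reverse the string, then apply a Caesar shift of +2.
Decoding gicocf: shift back: g−2=e, i−2=g, c−2=a, o−2=m, c−2=a, f−2=d → egamad; then reverse → damage.

damage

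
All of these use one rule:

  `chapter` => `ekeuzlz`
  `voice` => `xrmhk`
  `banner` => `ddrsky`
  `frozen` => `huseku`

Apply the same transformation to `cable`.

edfqk

In chapter: c→e is +2, h→k is +3, a→e is +4, p→u is +5 — the shift increases by 1 each position. Each letter shifts forward by (position + 2), i.e. 2, 3, 4, … — the shift grows by one for each successive letter.
For cable: c+2=e, a+3=d, b+4=f, l+5=q, e+6=k.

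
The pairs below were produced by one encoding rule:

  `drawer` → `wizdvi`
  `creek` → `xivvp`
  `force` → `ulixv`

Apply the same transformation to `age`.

ztv

Each pair mirrors across the alphabet (d↔w, r↔i, a↔z): positions sum to 25. Letters are reflected about the middle of the alphabet (position → 25−position): Atbash.
For age: a↔z, g↔t, e↔v.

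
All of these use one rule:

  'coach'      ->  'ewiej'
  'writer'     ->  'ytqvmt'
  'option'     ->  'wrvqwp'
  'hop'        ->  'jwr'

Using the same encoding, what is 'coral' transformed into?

ewtin

Vowels shift forward by 8 and consonants shift forward by 2.
Applying it to coral: c(cons)+2=e, o(vowel)+8=w, r(cons)+2=t, a(vowel)+8=i, l(cons)+2=n.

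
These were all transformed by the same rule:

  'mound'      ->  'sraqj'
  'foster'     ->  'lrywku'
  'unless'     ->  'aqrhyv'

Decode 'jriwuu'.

doctor

Shifts by position in mound: pos 0: m→s (+6), pos 1: o→r (+3), pos 2: u→a (+6), pos 3: n→q (+3) — repeating every 2. A repeating key of period 2 is used — shifts +6, +3 over and over.
Decoding jriwuu: j−6=d, r−3=o, i−6=c, w−3=t, u−6=o, u−3=r.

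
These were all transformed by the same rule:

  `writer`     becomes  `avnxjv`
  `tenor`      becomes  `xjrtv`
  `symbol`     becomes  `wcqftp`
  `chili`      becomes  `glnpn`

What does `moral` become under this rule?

qtvfp

The shift depends on letter class: consonant w→a is +4, but vowel i→n is +5. The rule splits by letter class: vowels +5, consonants +4.
Applying it to moral: m(cons)+4=q, o(vowel)+5=t, r(cons)+4=v, a(vowel)+5=f, l(cons)+4=p.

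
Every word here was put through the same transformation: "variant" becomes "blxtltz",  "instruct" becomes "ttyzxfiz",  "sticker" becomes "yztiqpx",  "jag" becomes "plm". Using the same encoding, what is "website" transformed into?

cphytzp

The shift depends on letter class: consonant v→b is +6, but vowel a→l is +11. Two shifts are in play — +11 for a/e/i/o/u, +6 for every other letter.
On website: w(cons)+6=c, e(vowel)+11=p, b(cons)+6=h, s(cons)+6=y, i(vowel)+11=t, t(cons)+6=z, e(vowel)+11=p.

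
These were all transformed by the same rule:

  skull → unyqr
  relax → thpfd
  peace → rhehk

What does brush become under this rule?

duyxn

In skull: s→u is +2, k→n is +3, u→y is +4, l→q is +5 — the shift increases by 1 each position. The shift increases by 1 at each position, starting from +2: 2, 3, 4, ….
On brush: b+2=d, r+3=u, u+4=y, s+5=x, h+6=n.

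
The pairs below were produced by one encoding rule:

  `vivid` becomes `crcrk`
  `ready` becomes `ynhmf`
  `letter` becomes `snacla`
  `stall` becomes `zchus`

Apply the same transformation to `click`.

juplr

A repeating key of period 2 is used — shifts +7, +9 over and over.
On click: c+7=j, l+9=u, i+7=p, c+9=l, k+7=r.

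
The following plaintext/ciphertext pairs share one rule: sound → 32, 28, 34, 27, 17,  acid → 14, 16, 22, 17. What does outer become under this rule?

28, 34, 33, 18, 31

s is letter #19 and maps to 32: an offset of 13. Each letter is replaced by its alphabet position (a=1..z=26) + 13.
Applying it to outer: o=15→28, u=21→34, t=20→33, e=5→18, r=18→31.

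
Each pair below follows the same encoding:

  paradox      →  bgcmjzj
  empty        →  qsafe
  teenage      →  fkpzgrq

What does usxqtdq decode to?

immense

Shifts by position in paradox: pos 0: p→b (+12), pos 1: a→g (+6), pos 2: r→c (+11), pos 3: a→m (+12), pos 4: d→j (+6), pos 5: o→z (+11) — repeating every 3. A repeating key of period 3 is used — shifts +12, +6, +11 over and over.
Reversing it on usxqtdq: u−12=i, s−6=m, x−11=m, q−12=e, t−6=n, d−11=s, q−12=e.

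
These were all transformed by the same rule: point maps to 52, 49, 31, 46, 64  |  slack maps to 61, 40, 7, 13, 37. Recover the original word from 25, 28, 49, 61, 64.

Each letter becomes 3×(its alphabet position, a=1..z=26) + 4.
Reversing it on 25, 28, 49, 61, 64: 25→(25−4)÷3=7=g, 28→(28−4)÷3=8=h, 49→(49−4)÷3=15=o, 61→(61−4)÷3=19=s, 64→(64−4)÷3=20=t.

ghost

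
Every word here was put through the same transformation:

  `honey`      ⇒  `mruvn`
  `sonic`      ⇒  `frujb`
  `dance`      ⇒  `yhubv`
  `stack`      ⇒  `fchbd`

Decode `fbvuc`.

scent

This is an affine cipher: with a=0,…,z=25, each position x becomes (23x+7) mod 26.
Decoding fbvuc: f(5)→17·(5−7)≡18=s; b(1)→17·(1−7)≡2=c; v(21)→17·(21−7)≡4=e; u(20)→17·(20−7)≡13=n; c(2)→17·(2−7)≡19=t (all mod 26).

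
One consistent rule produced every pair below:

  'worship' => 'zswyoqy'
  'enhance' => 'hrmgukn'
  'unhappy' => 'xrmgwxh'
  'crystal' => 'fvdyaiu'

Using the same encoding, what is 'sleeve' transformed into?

vpjkcm

The shift increases by 1 at each position, starting from +3: 3, 4, 5, ….
Applying it to sleeve: s+3=v, l+4=p, e+5=j, e+6=k, v+7=c, e+8=m.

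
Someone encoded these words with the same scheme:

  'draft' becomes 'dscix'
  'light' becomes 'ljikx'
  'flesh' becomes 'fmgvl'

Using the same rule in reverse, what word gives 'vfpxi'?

venue

In draft: d→d is +0, r→s is +1, a→c is +2, f→i is +3 — the shift increases by 1 each position. The shift increases by 1 at each position, starting from +0: 0, 1, 2, ….
Decoding vfpxi: v−0=v, f−1=e, p−2=n, x−3=u, i−4=e.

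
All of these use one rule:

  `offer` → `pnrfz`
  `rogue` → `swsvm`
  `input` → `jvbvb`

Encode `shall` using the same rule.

tpmmt

Shifts by position in offer: pos 0: o→p (+1), pos 1: f→n (+8), pos 2: f→r (+12), pos 3: e→f (+1), pos 4: r→z (+8) — repeating every 3. The shifts repeat in a cycle of length 3: positions 0,1,… shift by +1, +8, +12, then the pattern repeats.
On shall: s+1=t, h+8=p, a+12=m, l+1=m, l+8=t.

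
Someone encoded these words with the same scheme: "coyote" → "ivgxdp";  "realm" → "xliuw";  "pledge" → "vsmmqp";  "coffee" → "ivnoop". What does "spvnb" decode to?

In coyote: c→i is +6, o→v is +7, y→g is +8, o→x is +9 — the shift increases by 1 each position. Letter i (0-indexed) is shifted by i+6, so successive shifts are 6, 7, 8, ….
Reversing it on spvnb: s−6=m, p−7=i, v−8=n, n−9=e, b−10=r.

miner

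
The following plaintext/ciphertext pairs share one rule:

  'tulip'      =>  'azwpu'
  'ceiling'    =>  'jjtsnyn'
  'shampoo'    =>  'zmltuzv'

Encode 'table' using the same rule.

Shifts by position in tulip: pos 0: t→a (+7), pos 1: u→z (+5), pos 2: l→w (+11), pos 3: i→p (+7), pos 4: p→u (+5) — repeating every 3. The shifts repeat in a cycle of length 3: positions 0,1,… shift by +7, +5, +11, then the pattern repeats.
For table: t+7=a, a+5=f, b+11=m, l+7=s, e+5=j.

afmsj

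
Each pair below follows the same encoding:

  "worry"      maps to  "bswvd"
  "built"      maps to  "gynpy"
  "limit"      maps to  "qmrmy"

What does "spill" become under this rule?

Shifts by position in worry: pos 0: w→b (+5), pos 1: o→s (+4), pos 2: r→w (+5), pos 3: r→v (+4) — repeating every 2. The shifts repeat in a cycle of length 2: positions 0,1,… shift by +5, +4, then the pattern repeats.
For spill: s+5=x, p+4=t, i+5=n, l+4=p, l+5=q.

xtnpq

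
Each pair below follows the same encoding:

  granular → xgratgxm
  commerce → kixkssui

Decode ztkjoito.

incident

Read the word backwards and shift each letter +6.
Decoding ztkjoito: shift back: z−6=t, t−6=n, k−6=e, j−6=d, o−6=i, i−6=c, t−6=n, o−6=i → tnedicni; then reverse → incident.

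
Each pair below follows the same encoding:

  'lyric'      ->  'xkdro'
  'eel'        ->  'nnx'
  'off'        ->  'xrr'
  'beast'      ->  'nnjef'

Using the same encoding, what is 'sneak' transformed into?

eznjw

The shift depends on letter class: consonant l→x is +12, but vowel i→r is +9. Two shifts are in play — +9 for a/e/i/o/u, +12 for every other letter.
On sneak: s(cons)+12=e, n(cons)+12=z, e(vowel)+9=n, a(vowel)+9=j, k(cons)+12=w.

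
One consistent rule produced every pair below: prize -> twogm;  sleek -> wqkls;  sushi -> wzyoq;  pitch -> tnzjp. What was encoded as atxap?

The shift increases by 1 at each position, starting from +4: 4, 5, 6, ….
Reversing it on atxap: a−4=w, t−5=o, x−6=r, a−7=t, p−8=h.

worth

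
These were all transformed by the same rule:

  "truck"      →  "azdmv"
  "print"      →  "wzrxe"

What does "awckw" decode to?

total

In truck: t→a is +7, r→z is +8, u→d is +9, c→m is +10 — the shift increases by 1 each position. Letter i (0-indexed) is shifted by i+7, so successive shifts are 7, 8, 9, ….
Undoing it on awckw: a−7=t, w−8=o, c−9=t, k−10=a, w−11=l.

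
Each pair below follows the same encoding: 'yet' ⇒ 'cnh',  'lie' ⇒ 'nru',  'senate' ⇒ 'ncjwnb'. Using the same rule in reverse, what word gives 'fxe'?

vow

The output letters match the input read backwards, each shifted +9: yet reversed is tey. The word is reversed, then every letter is shifted forward by 9.
Reversing it on fxe: shift back: f−9=w, x−9=o, e−9=v → wov; then reverse → vow.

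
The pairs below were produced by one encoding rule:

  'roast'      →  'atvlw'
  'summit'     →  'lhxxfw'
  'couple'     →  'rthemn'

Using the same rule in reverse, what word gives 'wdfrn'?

r(17)→a(0) and o(14)→t(19) fit y≡11x+21 (mod 26); the inverse of 11 mod 26 is 19. Each letter's alphabet position (a=0..z=25) is mapped through 11·x+21 mod 26 — an affine cipher.
Reversing it on wdfrn: w(22)→19·(22−21)≡19=t; d(3)→19·(3−21)≡22=w; f(5)→19·(5−21)≡8=i; r(17)→19·(17−21)≡2=c; n(13)→19·(13−21)≡4=e (all mod 26).

twice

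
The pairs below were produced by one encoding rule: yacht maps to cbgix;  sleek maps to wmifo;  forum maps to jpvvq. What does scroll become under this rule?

wdvppm

Shifts by position in yacht: pos 0: y→c (+4), pos 1: a→b (+1), pos 2: c→g (+4), pos 3: h→i (+1) — repeating every 2. The shifts repeat in a cycle of length 2: positions 0,1,… shift by +4, +1, then the pattern repeats.
For scroll: s+4=w, c+1=d, r+4=v, o+1=p, l+4=p, l+1=m.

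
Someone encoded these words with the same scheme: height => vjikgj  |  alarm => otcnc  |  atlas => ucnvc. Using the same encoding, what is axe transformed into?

The output letters match the input read backwards, each shifted +2: height reversed is thgieh. The word is reversed, then every letter is shifted forward by 2.
For axe: reverse → exa; then shift: e+2=g, x+2=z, a+2=c.

gzc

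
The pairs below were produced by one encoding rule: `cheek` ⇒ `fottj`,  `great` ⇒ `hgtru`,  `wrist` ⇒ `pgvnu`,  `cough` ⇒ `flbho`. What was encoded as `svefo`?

pinch

c(2)→f(5) and h(7)→o(14) fit y≡7x+17 (mod 26); the inverse of 7 mod 26 is 15. This is an affine cipher: with a=0,…,z=25, each position x becomes (7x+17) mod 26.
Decoding svefo: s(18)→15·(18−17)≡15=p; v(21)→15·(21−17)≡8=i; e(4)→15·(4−17)≡13=n; f(5)→15·(5−17)≡2=c; o(14)→15·(14−17)≡7=h (all mod 26).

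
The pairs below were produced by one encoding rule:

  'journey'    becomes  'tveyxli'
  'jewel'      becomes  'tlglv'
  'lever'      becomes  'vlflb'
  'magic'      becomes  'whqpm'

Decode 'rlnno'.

Shifts by position in journey: pos 0: j→t (+10), pos 1: o→v (+7), pos 2: u→e (+10), pos 3: r→y (+7) — repeating every 2. The shifts repeat in a cycle of length 2: positions 0,1,… shift by +10, +7, then the pattern repeats.
Undoing it on rlnno: r−10=h, l−7=e, n−10=d, n−7=g, o−10=e.

hedge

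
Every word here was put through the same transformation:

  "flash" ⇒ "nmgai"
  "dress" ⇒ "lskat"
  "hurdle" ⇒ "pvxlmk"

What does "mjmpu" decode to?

Shifts by position in flash: pos 0: f→n (+8), pos 1: l→m (+1), pos 2: a→g (+6), pos 3: s→a (+8), pos 4: h→i (+1) — repeating every 3. The shifts repeat in a cycle of length 3: positions 0,1,… shift by +8, +1, +6, then the pattern repeats.
Undoing it on mjmpu: m−8=e, j−1=i, m−6=g, p−8=h, u−1=t.

eight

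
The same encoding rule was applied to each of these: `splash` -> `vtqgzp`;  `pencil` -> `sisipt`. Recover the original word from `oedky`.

Letter i (0-indexed) is shifted by i+3, so successive shifts are 3, 4, 5, ….
Decoding oedky: o−3=l, e−4=a, d−5=y, k−6=e, y−7=r.

layer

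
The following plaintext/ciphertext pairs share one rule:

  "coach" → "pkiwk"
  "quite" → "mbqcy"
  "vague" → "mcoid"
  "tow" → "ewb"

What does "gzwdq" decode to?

ivory

The output letters match the input read backwards, each shifted +8: coach reversed is hcaoc. Read the word backwards and shift each letter +8.
Decoding gzwdq: shift back: g−8=y, z−8=r, w−8=o, d−8=v, q−8=i → yrovi; then reverse → ivory.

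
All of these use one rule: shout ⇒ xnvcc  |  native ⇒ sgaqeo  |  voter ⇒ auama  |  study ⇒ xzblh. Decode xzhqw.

stain

In shout: s→x is +5, h→n is +6, o→v is +7, u→c is +8 — the shift increases by 1 each position. The shift increases by 1 at each position, starting from +5: 5, 6, 7, ….
Reversing it on xzhqw: x−5=s, z−6=t, h−7=a, q−8=i, w−9=n.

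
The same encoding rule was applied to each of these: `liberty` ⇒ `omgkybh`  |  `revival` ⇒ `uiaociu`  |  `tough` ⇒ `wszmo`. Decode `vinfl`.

seize

Letter i (0-indexed) is shifted by i+3, so successive shifts are 3, 4, 5, ….
Undoing it on vinfl: v−3=s, i−4=e, n−5=i, f−6=z, l−7=e.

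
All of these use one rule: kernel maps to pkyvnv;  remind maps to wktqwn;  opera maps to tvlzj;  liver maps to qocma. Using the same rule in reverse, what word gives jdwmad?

In kernel: k→p is +5, e→k is +6, r→y is +7, n→v is +8 — the shift increases by 1 each position. Letter i (0-indexed) is shifted by i+5, so successive shifts are 5, 6, 7, ….
Decoding jdwmad: j−5=e, d−6=x, w−7=p, m−8=e, a−9=r, d−10=t.

expert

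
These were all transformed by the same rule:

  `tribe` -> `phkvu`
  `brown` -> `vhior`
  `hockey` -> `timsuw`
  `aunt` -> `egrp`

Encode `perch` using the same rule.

t(19)→p(15) and r(17)→h(7) fit y≡17x+4 (mod 26); the inverse of 17 mod 26 is 23. This is an affine cipher: with a=0,…,z=25, each position x becomes (17x+4) mod 26.
For perch: p(15)→17·15+4≡25=z; e(4)→17·4+4≡20=u; r(17)→17·17+4≡7=h; c(2)→17·2+4≡12=m; h(7)→17·7+4≡19=t (all mod 26).

zuhmt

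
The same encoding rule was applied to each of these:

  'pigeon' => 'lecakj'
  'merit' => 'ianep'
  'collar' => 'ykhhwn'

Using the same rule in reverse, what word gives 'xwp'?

bat

Every letter moves 22 places later in the alphabet, wrapping around z→a.
Undoing it on xwp: x−22=b, w−22=a, p−22=t.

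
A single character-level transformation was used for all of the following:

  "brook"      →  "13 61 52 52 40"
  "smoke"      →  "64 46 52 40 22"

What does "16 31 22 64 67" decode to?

b(#2)→13 and r(#18)→61: differences scale by 3, so n = 3·pos + 7. The formula is n = 3×(alphabet index, a=1) + 7.
Undoing it on 16 31 22 64 67: 16→(16−7)÷3=3=c, 31→(31−7)÷3=8=h, 22→(22−7)÷3=5=e, 64→(64−7)÷3=19=s, 67→(67−7)÷3=20=t.

chest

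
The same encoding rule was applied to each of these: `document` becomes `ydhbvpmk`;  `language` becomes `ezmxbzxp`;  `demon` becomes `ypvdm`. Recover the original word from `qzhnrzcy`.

backyard

Each letter's alphabet position (a=0..z=25) is mapped through 17·x+25 mod 26 — an affine cipher.
Undoing it on qzhnrzcy: q(16)→23·(16−25)≡1=b; z(25)→23·(25−25)≡0=a; h(7)→23·(7−25)≡2=c; n(13)→23·(13−25)≡10=k; r(17)→23·(17−25)≡24=y; z(25)→23·(25−25)≡0=a; c(2)→23·(2−25)≡17=r; y(24)→23·(24−25)≡3=d (all mod 26).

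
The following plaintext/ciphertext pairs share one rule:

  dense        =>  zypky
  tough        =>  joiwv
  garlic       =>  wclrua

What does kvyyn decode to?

d(3)→z(25) and e(4)→y(24) fit y≡25x+2 (mod 26); the inverse of 25 mod 26 is 25. Treating letters as 0–25, the rule is x ↦ 25x + 2 (mod 26).
Decoding kvyyn: k(10)→25·(10−2)≡18=s; v(21)→25·(21−2)≡7=h; y(24)→25·(24−2)≡4=e; y(24)→25·(24−2)≡4=e; n(13)→25·(13−2)≡15=p (all mod 26).

sheep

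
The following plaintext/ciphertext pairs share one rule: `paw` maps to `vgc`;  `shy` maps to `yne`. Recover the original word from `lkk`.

fee

Compare letters: p→v is +6, a→g is +6, w→c is +6 — a constant shift. Each letter is shifted forward by 6 in the alphabet (a Caesar shift of +6).
Undoing it on lkk: l−6=f, k−6=e, k−6=e.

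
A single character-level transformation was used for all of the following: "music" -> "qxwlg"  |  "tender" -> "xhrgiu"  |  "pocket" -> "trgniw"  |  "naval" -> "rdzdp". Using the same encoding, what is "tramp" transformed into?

xuept

Shifts by position in music: pos 0: m→q (+4), pos 1: u→x (+3), pos 2: s→w (+4), pos 3: i→l (+3) — repeating every 2. It's a Vigenère-style cipher with numeric key [4,3]: position i shifts by key[i mod 2].
Applying it to tramp: t+4=x, r+3=u, a+4=e, m+3=p, p+4=t.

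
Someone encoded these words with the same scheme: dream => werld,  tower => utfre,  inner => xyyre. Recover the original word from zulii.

d(3)→w(22) and r(17)→e(4) fit y≡21x+11 (mod 26); the inverse of 21 mod 26 is 5. This is an affine cipher: with a=0,…,z=25, each position x becomes (21x+11) mod 26.
Undoing it on zulii: z(25)→5·(25−11)≡18=s; u(20)→5·(20−11)≡19=t; l(11)→5·(11−11)≡0=a; i(8)→5·(8−11)≡11=l; i(8)→5·(8−11)≡11=l (all mod 26).

stall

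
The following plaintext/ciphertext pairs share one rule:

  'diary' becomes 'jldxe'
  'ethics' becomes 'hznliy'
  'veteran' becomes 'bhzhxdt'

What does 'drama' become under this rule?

jxdsd

The shift depends on letter class: consonant d→j is +6, but vowel i→l is +3. Two shifts are in play — +3 for a/e/i/o/u, +6 for every other letter.
On drama: d(cons)+6=j, r(cons)+6=x, a(vowel)+3=d, m(cons)+6=s, a(vowel)+3=d.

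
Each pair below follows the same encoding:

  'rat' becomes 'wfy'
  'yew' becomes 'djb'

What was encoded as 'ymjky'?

theft

Compare letters: r→w is +5, a→f is +5, t→y is +5 — a constant shift. It's a constant shift of +5 (ROT5).
Reversing it on ymjky: y−5=t, m−5=h, j−5=e, k−5=f, y−5=t.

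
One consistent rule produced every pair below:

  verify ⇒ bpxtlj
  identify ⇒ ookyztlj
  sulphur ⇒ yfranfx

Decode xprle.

The shifts repeat in a cycle of length 2: positions 0,1,… shift by +6, +11, then the pattern repeats.
Reversing it on xprle: x−6=r, p−11=e, r−6=l, l−11=a, e−6=y.

relay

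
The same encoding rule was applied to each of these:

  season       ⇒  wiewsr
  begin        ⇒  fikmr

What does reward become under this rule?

viaevh

Compare letters: s→w is +4, e→i is +4, a→e is +4 — a constant shift. Every letter moves 4 places later in the alphabet, wrapping around z→a.
For reward: r+4=v, e+4=i, w+4=a, a+4=e, r+4=v, d+4=h.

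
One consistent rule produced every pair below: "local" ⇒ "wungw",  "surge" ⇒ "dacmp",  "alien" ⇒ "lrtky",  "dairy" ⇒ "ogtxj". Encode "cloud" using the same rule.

nrzao

Shifts by position in local: pos 0: l→w (+11), pos 1: o→u (+6), pos 2: c→n (+11), pos 3: a→g (+6) — repeating every 2. A repeating key of period 2 is used — shifts +11, +6 over and over.
Applying it to cloud: c+11=n, l+6=r, o+11=z, u+6=a, d+11=o.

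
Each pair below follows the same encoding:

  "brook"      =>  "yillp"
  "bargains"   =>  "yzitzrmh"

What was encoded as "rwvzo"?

Each pair mirrors across the alphabet (b↔y, r↔i, o↔l): positions sum to 25. Each letter is replaced by its mirror in the alphabet: a↔z, b↔y, c↔x, and so on (the Atbash cipher).
Decoding rwvzo: r↔i, w↔d, v↔e, z↔a, o↔l.

ideal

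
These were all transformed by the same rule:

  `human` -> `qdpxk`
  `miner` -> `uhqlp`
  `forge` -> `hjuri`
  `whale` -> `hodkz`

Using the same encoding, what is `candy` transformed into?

The output letters match the input read backwards, each shifted +3: human reversed is namuh. Read the word backwards and shift each letter +3.
On candy: reverse → ydnac; then shift: y+3=b, d+3=g, n+3=q, a+3=d, c+3=f.

bgqdf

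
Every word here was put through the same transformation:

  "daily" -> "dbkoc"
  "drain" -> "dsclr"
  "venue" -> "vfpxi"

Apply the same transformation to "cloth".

In daily: d→d is +0, a→b is +1, i→k is +2, l→o is +3 — the shift increases by 1 each position. Letter i (0-indexed) is shifted by i+0, so successive shifts are 0, 1, 2, ….
On cloth: c+0=c, l+1=m, o+2=q, t+3=w, h+4=l.

cmqwl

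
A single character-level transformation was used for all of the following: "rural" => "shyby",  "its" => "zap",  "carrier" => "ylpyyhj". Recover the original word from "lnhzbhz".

sausage

The output letters match the input read backwards, each shifted +7: rural reversed is larur. Two steps: reverse the string, then apply a Caesar shift of +7.
Reversing it on lnhzbhz: shift back: l−7=e, n−7=g, h−7=a, z−7=s, b−7=u, h−7=a, z−7=s → egasuas; then reverse → sausage.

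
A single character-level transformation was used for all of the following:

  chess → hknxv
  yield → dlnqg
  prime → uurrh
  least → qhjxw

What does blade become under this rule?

gojih

Shifts by position in chess: pos 0: c→h (+5), pos 1: h→k (+3), pos 2: e→n (+9), pos 3: s→x (+5), pos 4: s→v (+3) — repeating every 3. The shifts repeat in a cycle of length 3: positions 0,1,… shift by +5, +3, +9, then the pattern repeats.
For blade: b+5=g, l+3=o, a+9=j, d+5=i, e+3=h.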